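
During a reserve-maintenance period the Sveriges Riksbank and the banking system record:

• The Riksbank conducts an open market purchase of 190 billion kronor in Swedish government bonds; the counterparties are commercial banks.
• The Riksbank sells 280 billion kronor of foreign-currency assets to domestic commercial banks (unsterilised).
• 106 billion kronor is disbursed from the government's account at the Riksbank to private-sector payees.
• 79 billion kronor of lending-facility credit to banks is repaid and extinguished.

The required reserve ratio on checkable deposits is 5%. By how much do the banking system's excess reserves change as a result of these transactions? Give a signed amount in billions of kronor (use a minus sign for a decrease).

-68.3 billion

OMO purchase (from banks) 190 billion kronor: reserves +190B, deposits 0.
FX sale 280 billion kronor: reserves −280B, deposits 0.
Government spending 106 billion kronor: reserves +106B, deposits +106B.
Discount-window repayment 79 billion kronor: reserves −79B, deposits 0.
Totals: Δreserves = −63B, Δdeposits = +106B.
Δrequired reserves = 5% × +106B = +5.3B.
Δexcess reserves = Δreserves − Δrequired = −63B − (+5.3B) = -68.3 billion.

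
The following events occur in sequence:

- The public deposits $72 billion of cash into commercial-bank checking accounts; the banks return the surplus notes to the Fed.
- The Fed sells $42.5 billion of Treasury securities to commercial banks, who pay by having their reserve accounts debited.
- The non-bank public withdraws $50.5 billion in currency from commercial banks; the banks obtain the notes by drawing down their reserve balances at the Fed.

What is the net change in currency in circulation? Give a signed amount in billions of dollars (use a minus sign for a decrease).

-$21.5 billion

Currency deposit $72 billion: notes return to the central bank → −$72B.
OMO sale (to banks) $42.5 billion: no currency enters or leaves circulation → 0.
Currency withdrawal $50.5 billion: notes leave the central bank → +$50.5B.
Net: −72 + 0 + 50.5 = -$21.5 billion.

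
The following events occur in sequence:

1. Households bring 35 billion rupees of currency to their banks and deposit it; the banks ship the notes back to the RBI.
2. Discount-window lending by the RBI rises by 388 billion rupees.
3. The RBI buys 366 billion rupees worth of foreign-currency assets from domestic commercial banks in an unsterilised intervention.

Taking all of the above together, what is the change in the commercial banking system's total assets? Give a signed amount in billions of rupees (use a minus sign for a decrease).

+423 billion

Currency deposit 35 billion rupees: bank balance sheets expand → +35B.
Discount-window loan 388 billion rupees: bank balance sheets expand → +388B.
FX purchase 366 billion rupees: just an asset swap on bank balance sheets → 0.
Net: 35 + 388 + 0 = +423 billion.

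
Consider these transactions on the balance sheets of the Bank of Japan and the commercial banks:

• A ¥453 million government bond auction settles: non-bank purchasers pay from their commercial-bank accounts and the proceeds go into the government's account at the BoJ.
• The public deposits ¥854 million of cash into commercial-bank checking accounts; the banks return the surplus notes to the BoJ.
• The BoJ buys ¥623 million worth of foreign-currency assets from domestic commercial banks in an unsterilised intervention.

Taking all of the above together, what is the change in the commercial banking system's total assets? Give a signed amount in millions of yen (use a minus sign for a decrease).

Government account inflow ¥453 million: bank balance sheets shrink → −¥453M.
Currency deposit ¥854 million: bank balance sheets expand → +¥854M.
FX purchase ¥623 million: just an asset swap on bank balance sheets → 0.
Net: −453 + 854 + 0 = +¥401 million.

+¥401 million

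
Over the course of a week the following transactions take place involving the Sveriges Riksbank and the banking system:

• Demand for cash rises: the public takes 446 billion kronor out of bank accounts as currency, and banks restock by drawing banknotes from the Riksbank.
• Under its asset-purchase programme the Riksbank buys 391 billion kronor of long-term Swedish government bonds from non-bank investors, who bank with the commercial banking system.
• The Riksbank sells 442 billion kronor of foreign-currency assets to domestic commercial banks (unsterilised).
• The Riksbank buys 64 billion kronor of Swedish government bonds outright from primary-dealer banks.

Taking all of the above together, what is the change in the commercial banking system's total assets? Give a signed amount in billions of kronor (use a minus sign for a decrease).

-55 billion

Currency withdrawal 446 billion kronor: bank balance sheets shrink → −446B.
Asset purchase (from non-banks) 391 billion kronor: bank balance sheets expand → +391B.
FX sale 442 billion kronor: just an asset swap on bank balance sheets → 0.
OMO purchase (from banks) 64 billion kronor: just an asset swap on bank balance sheets → 0.
Net: −446 + 391 + 0 + 0 = -55 billion.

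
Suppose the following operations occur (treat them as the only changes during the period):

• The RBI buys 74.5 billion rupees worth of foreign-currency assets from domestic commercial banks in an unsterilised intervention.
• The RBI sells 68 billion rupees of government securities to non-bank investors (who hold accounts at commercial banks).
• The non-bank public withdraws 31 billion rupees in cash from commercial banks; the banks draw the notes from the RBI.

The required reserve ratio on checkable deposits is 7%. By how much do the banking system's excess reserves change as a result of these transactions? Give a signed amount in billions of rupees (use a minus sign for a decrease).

-17.57 billion

FX purchase 74.5 billion rupees: reserves +74.5B, deposits 0.
Asset sale (to non-banks) 68 billion rupees: reserves −68B, deposits −68B.
Currency withdrawal 31 billion rupees: reserves −31B, deposits −31B.
Totals: Δreserves = −24.5B, Δdeposits = −99B.
Δrequired reserves = 7% × −99B = −6.93B.
Δexcess reserves = Δreserves − Δrequired = −24.5B − (−6.93B) = -17.57 billion.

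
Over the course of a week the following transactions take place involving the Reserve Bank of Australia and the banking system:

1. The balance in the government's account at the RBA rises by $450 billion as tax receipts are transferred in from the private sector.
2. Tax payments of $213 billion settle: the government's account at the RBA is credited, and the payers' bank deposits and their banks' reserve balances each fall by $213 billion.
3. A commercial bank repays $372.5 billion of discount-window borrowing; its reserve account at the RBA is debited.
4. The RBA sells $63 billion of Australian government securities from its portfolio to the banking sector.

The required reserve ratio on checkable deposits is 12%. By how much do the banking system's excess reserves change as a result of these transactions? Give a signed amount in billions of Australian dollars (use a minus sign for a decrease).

Government account inflow $450 billion: reserves −$450B, deposits −$450B.
Government account inflow $213 billion: reserves −$213B, deposits −$213B.
Discount-window repayment $372.5 billion: reserves −$372.5B, deposits 0.
OMO sale (to banks) $63 billion: reserves −$63B, deposits 0.
Totals: Δreserves = −$1098.5B, Δdeposits = −$663B.
Δrequired reserves = 12% × −$663B = −$79.56B.
Δexcess reserves = Δreserves − Δrequired = −$1098.5B − (−$79.56B) = -$1018.94 billion.

-$1018.94 billion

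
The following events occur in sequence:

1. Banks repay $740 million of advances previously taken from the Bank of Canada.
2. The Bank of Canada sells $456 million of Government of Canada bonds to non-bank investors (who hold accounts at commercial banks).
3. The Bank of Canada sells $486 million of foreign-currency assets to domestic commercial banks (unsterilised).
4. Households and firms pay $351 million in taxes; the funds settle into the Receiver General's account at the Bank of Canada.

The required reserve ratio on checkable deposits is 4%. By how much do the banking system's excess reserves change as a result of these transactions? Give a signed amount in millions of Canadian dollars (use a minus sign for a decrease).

Discount-window repayment $740 million: reserves −$740M, deposits 0.
Asset sale (to non-banks) $456 million: reserves −$456M, deposits −$456M.
FX sale $486 million: reserves −$486M, deposits 0.
Government account inflow $351 million: reserves −$351M, deposits −$351M.
Totals: Δreserves = −$2033M, Δdeposits = −$807M.
Δrequired reserves = 4% × −$807M = −$32.28M.
Δexcess reserves = Δreserves − Δrequired = −$2033M − (−$32.28M) = -$2000.72 million.

-$2000.72 million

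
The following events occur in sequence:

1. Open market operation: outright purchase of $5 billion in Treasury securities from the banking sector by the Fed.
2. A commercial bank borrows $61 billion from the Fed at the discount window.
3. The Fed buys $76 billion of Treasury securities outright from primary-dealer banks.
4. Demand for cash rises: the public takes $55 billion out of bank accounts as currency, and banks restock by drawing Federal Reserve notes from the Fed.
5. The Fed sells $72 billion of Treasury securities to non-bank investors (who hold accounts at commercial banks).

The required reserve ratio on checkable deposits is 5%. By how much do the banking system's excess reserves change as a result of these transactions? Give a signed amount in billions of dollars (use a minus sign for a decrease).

OMO purchase (from banks) $5 billion: reserves +$5B, deposits 0.
Discount-window loan $61 billion: reserves +$61B, deposits 0.
OMO purchase (from banks) $76 billion: reserves +$76B, deposits 0.
Currency withdrawal $55 billion: reserves −$55B, deposits −$55B.
Asset sale (to non-banks) $72 billion: reserves −$72B, deposits −$72B.
Totals: Δreserves = +$15B, Δdeposits = −$127B.
Δrequired reserves = 5% × −$127B = −$6.35B.
Δexcess reserves = Δreserves − Δrequired = +$15B − (−$6.35B) = +$21.35 billion.

+$21.35 billion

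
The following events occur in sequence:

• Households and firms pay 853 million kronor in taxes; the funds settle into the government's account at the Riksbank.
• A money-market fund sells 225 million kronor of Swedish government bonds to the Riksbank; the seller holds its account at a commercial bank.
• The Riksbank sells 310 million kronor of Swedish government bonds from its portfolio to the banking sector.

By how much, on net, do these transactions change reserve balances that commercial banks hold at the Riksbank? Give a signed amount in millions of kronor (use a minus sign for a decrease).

-938 million

Riksbank balance sheet:
  Assets:      Securities −85M
  Liabilities: Bank reserves −938M, Government deposits +853M
So the change in reserve balances that commercial banks hold at the Riksbank is -938 million.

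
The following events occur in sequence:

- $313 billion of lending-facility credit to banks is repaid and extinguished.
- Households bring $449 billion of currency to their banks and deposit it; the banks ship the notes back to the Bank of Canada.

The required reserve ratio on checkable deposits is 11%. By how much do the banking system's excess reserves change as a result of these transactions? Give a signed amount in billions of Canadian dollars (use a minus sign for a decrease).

Discount-window repayment $313 billion: reserves −$313B, deposits 0.
Currency deposit $449 billion: reserves +$449B, deposits +$449B.
Totals: Δreserves = +$136B, Δdeposits = +$449B.
Δrequired reserves = 11% × +$449B = +$49.39B.
Δexcess reserves = Δreserves − Δrequired = +$136B − (+$49.39B) = +$86.61 billion.

+$86.61 billion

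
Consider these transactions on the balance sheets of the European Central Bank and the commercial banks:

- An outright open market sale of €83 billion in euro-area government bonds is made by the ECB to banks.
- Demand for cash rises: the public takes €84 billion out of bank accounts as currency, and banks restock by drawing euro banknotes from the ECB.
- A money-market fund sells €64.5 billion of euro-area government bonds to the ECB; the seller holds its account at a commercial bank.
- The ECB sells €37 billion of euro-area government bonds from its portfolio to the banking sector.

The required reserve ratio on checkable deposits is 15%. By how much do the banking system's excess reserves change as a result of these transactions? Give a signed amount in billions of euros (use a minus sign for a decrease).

OMO sale (to banks) €83 billion: reserves −€83B, deposits 0.
Currency withdrawal €84 billion: reserves −€84B, deposits −€84B.
Asset purchase (from non-banks) €64.5 billion: reserves +€64.5B, deposits +€64.5B.
OMO sale (to banks) €37 billion: reserves −€37B, deposits 0.
Totals: Δreserves = −€139.5B, Δdeposits = −€19.5B.
Δrequired reserves = 15% × −€19.5B = −€2.925B.
Δexcess reserves = Δreserves − Δrequired = −€139.5B − (−€2.925B) = -€136.575 billion.

-€136.575 billion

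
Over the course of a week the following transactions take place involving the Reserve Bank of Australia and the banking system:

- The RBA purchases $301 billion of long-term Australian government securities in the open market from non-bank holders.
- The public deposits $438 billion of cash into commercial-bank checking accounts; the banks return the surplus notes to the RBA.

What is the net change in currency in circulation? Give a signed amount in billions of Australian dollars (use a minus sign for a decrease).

-$438 billion

Asset purchase (from non-banks) $301 billion: no currency enters or leaves circulation → 0.
Currency deposit $438 billion: notes return to the central bank → −$438B.
Net: 0 − 438 = -$438 billion.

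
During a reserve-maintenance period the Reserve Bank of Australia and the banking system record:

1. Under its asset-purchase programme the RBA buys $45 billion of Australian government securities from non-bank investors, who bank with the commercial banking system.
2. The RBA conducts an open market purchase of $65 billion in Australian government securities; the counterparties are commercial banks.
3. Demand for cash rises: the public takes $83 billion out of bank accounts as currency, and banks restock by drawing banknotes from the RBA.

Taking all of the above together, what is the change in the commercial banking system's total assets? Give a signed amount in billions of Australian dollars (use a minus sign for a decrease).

-$38 billion

Asset purchase (from non-banks) $45 billion: bank balance sheets expand → +$45B.
OMO purchase (from banks) $65 billion: just an asset swap on bank balance sheets → 0.
Currency withdrawal $83 billion: bank balance sheets shrink → −$83B.
Net: 45 + 0 − 83 = -$38 billion.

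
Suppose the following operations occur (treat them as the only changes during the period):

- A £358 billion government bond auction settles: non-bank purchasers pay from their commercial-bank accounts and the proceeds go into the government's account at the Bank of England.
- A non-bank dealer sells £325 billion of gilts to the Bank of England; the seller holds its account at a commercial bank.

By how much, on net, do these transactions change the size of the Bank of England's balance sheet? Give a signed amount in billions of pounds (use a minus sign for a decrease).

+£325 billion

Government account inflow £358 billion: only the composition of liabilities changes → 0.
Asset purchase (from non-banks) £325 billion: a Bank of England asset is acquired → +£325B.
Net: 0 + 325 = +£325 billion.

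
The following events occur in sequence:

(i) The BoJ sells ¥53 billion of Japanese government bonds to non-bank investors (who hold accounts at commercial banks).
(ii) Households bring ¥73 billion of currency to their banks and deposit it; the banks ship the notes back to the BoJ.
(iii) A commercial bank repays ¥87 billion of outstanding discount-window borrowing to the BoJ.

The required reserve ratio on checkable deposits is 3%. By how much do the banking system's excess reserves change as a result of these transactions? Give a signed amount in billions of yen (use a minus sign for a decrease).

Asset sale (to non-banks) ¥53 billion: reserves −¥53B, deposits −¥53B.
Currency deposit ¥73 billion: reserves +¥73B, deposits +¥73B.
Discount-window repayment ¥87 billion: reserves −¥87B, deposits 0.
Totals: Δreserves = −¥67B, Δdeposits = +¥20B.
Δrequired reserves = 3% × +¥20B = +¥0.6B.
Δexcess reserves = Δreserves − Δrequired = −¥67B − (+¥0.6B) = -¥67.6 billion.

-¥67.6 billion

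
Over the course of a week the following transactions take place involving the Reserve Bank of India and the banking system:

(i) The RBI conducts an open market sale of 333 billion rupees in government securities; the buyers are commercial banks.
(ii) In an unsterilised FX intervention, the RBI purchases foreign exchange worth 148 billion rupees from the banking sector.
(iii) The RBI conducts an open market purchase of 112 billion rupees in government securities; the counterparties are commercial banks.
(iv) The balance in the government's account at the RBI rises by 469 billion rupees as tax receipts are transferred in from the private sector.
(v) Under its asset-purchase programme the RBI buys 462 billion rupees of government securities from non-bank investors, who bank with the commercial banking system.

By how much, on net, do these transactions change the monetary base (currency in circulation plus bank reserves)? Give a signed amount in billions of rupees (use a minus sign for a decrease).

OMO sale (to banks) 333 billion rupees: RBI balance sheet contracts → −333B.
FX purchase 148 billion rupees: RBI balance sheet expands → +148B.
OMO purchase (from banks) 112 billion rupees: RBI balance sheet expands → +112B.
Government account inflow 469 billion rupees: reserves shift to a non-base liability → −469B.
Asset purchase (from non-banks) 462 billion rupees: RBI balance sheet expands → +462B.
Net: −333 + 148 + 112 − 469 + 462 = -80 billion.

-80 billion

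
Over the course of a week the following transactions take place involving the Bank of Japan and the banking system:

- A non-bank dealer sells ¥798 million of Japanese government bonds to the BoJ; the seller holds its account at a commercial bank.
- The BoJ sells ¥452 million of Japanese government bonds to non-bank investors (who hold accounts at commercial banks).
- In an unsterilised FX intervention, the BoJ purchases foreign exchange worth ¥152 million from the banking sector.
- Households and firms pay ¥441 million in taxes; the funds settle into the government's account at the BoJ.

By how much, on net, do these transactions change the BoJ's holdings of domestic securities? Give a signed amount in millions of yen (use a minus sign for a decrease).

+¥346 million

Asset purchase (from non-banks) ¥798 million: securities added to the BoJ's portfolio → +¥798M.
Asset sale (to non-banks) ¥452 million: securities removed from the BoJ's portfolio → −¥452M.
FX purchase ¥152 million: the BoJ's securities portfolio is untouched → 0.
Government account inflow ¥441 million: the BoJ's securities portfolio is untouched → 0.
Net: 798 − 452 + 0 + 0 = +¥346 million.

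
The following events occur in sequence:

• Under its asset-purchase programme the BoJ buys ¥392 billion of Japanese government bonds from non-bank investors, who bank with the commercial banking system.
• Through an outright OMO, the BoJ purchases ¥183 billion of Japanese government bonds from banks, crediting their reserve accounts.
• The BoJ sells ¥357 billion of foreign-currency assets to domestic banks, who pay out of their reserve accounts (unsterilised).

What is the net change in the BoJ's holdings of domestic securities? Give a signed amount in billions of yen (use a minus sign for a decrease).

+¥575 billion

BoJ balance sheet:
  Assets:      Securities +¥575B, Foreign assets −¥357B
  Liabilities: Bank reserves +¥218B
So the change in the BoJ's holdings of domestic securities is +¥575 billion.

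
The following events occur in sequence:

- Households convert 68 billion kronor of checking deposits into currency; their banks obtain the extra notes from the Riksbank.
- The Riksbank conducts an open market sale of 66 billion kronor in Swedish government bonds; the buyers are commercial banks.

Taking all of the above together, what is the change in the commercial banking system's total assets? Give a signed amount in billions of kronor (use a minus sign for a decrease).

-68 billion

Currency withdrawal 68 billion kronor: bank balance sheets shrink → −68B.
OMO sale (to banks) 66 billion kronor: just an asset swap on bank balance sheets → 0.
Net: −68 + 0 = -68 billion.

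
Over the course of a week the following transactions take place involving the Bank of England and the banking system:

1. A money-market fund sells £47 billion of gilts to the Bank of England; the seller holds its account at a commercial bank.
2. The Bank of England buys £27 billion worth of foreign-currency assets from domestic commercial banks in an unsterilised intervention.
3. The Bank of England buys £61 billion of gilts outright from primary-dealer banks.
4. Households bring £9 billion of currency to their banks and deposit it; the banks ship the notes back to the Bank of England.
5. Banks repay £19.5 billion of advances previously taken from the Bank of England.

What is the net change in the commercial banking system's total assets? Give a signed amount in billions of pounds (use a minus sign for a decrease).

+£36.5 billion

Asset purchase (from non-banks) £47 billion: bank balance sheets expand → +£47B.
FX purchase £27 billion: just an asset swap on bank balance sheets → 0.
OMO purchase (from banks) £61 billion: just an asset swap on bank balance sheets → 0.
Currency deposit £9 billion: bank balance sheets expand → +£9B.
Discount-window repayment £19.5 billion: bank balance sheets shrink → −£19.5B.
Net: 47 + 0 + 0 + 9 − 19.5 = +£36.5 billion.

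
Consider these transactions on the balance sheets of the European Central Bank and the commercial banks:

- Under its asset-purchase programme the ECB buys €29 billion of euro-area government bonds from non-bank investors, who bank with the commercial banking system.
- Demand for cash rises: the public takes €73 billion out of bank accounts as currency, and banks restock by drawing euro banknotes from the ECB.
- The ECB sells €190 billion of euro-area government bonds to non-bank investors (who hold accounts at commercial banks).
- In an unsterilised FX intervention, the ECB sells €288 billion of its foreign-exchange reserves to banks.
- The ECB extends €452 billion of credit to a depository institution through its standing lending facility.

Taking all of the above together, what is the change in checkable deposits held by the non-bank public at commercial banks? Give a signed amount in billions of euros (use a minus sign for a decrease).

-€234 billion

ECB balance sheet:
  Assets:      Securities −€161B, Loans to banks +€452B, Foreign assets −€288B
  Liabilities: Bank reserves −€70B, Currency in circulation +€73B
Commercial banking system:
  Assets:      Reserves at CB −€70B, Foreign assets +€288B
  Liabilities: Checkable deposits −€234B, Borrowings from CB +€452B
So the change in checkable deposits held by the non-bank public at commercial banks is -€234 billion.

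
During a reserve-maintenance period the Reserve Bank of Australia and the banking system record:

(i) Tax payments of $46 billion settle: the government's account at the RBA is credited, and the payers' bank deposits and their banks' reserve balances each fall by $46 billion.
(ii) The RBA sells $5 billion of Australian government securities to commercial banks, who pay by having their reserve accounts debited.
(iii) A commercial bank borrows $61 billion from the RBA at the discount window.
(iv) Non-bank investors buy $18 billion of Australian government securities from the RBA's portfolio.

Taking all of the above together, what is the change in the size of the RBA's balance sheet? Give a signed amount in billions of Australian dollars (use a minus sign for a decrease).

+$38 billion

RBA balance sheet:
  Assets:      Securities −$23B, Loans to banks +$61B
  Liabilities: Bank reserves −$8B, Government deposits +$46B
Change in total RBA assets = +$38 billion.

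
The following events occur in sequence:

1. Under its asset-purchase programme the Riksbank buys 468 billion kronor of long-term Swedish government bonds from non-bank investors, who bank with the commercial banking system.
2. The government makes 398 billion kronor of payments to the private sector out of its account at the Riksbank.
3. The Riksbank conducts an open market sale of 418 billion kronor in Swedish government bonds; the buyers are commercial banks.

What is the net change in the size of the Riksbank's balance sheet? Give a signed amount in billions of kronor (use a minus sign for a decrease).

Riksbank balance sheet:
  Assets:      Securities +50B
  Liabilities: Bank reserves +448B, Government deposits −398B
Change in total Riksbank assets = +50 billion.

+50 billion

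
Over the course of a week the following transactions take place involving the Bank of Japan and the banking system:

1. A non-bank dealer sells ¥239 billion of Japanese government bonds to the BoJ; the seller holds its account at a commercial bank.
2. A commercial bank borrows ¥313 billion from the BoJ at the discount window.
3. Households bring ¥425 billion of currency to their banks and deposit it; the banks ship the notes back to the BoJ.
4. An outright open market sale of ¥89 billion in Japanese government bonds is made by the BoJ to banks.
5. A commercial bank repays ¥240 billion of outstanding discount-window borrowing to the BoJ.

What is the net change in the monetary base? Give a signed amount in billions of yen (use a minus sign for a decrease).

+¥223 billion

Asset purchase (from non-banks) ¥239 billion: BoJ balance sheet expands → +¥239B.
Discount-window loan ¥313 billion: BoJ balance sheet expands → +¥313B.
Currency deposit ¥425 billion: just a shift between currency and reserves — both are base money → 0.
OMO sale (to banks) ¥89 billion: BoJ balance sheet contracts → −¥89B.
Discount-window repayment ¥240 billion: BoJ balance sheet contracts → −¥240B.
Net: 239 + 313 + 0 − 89 − 240 = +¥223 billion.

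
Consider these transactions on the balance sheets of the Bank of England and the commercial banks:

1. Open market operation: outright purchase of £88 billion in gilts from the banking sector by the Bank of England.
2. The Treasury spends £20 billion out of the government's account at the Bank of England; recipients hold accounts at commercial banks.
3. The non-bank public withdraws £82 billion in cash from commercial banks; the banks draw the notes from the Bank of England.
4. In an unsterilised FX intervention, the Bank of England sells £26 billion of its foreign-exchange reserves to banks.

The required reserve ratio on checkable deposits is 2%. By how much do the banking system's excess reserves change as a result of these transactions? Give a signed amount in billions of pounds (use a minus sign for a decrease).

OMO purchase (from banks) £88 billion: reserves +£88B, deposits 0.
Government spending £20 billion: reserves +£20B, deposits +£20B.
Currency withdrawal £82 billion: reserves −£82B, deposits −£82B.
FX sale £26 billion: reserves −£26B, deposits 0.
Totals: Δreserves = 0, Δdeposits = −£62B.
Δrequired reserves = 2% × −£62B = −£1.24B.
Δexcess reserves = Δreserves − Δrequired = 0 − (−£1.24B) = +£1.24 billion.

+£1.24 billion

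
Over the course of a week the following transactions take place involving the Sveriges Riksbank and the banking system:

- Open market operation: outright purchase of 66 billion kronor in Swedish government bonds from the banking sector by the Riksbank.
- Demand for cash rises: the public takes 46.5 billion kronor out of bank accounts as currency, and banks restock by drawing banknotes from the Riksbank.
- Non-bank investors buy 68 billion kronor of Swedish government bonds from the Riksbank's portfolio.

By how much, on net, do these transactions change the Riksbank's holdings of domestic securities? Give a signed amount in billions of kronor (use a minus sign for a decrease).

OMO purchase (from banks) 66 billion kronor: securities added to the Riksbank's portfolio → +66B.
Currency withdrawal 46.5 billion kronor: the Riksbank's securities portfolio is untouched → 0.
Asset sale (to non-banks) 68 billion kronor: securities removed from the Riksbank's portfolio → −68B.
Net: 66 + 0 − 68 = -2 billion.

-2 billion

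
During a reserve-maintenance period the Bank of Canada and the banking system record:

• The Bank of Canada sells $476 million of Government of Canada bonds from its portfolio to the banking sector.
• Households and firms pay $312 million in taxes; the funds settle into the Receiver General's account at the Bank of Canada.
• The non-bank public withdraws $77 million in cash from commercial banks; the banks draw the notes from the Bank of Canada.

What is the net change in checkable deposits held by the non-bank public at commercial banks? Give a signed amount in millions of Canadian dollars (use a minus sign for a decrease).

-$389 million

Bank of Canada balance sheet:
  Assets:      Securities −$476M
  Liabilities: Bank reserves −$865M, Currency in circulation +$77M, Government deposits +$312M
Commercial banking system:
  Assets:      Reserves at CB −$865M, Securities +$476M
  Liabilities: Checkable deposits −$389M
So the change in checkable deposits held by the non-bank public at commercial banks is -$389 million.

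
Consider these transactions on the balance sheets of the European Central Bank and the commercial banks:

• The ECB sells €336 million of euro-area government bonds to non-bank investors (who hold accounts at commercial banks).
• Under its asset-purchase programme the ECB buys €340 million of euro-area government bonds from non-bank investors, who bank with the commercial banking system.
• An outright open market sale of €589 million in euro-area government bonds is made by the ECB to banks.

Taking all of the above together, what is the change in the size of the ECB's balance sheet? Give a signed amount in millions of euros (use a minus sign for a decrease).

-€585 million

Asset sale (to non-banks) €336 million: an ECB asset is shed → −€336M.
Asset purchase (from non-banks) €340 million: an ECB asset is acquired → +€340M.
OMO sale (to banks) €589 million: an ECB asset is shed → −€589M.
Net: −336 + 340 − 589 = -€585 million.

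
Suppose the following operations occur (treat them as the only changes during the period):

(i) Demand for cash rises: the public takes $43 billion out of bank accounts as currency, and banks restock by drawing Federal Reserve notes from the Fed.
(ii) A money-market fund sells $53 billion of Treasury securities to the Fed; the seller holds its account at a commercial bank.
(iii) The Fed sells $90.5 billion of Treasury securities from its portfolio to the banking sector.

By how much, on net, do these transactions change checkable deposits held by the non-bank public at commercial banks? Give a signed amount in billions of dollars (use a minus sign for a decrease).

+$10 billion

Currency withdrawal $43 billion: non-bank counterparties' bank balances fall → −$43B.
Asset purchase (from non-banks) $53 billion: non-bank counterparties' bank balances rise → +$53B.
OMO sale (to banks) $90.5 billion: the counterparty is a bank, so public deposits are unchanged → 0.
Net: −43 + 53 + 0 = +$10 billion.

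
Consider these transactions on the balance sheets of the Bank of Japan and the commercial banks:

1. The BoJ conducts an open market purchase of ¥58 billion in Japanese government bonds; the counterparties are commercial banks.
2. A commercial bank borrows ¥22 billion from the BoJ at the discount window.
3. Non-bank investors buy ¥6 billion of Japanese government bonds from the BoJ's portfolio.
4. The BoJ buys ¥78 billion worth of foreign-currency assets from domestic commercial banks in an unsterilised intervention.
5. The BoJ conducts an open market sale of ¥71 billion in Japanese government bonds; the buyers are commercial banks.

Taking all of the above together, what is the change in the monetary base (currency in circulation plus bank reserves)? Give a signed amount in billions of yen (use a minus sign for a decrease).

OMO purchase (from banks) ¥58 billion: BoJ balance sheet expands → +¥58B.
Discount-window loan ¥22 billion: BoJ balance sheet expands → +¥22B.
Asset sale (to non-banks) ¥6 billion: BoJ balance sheet contracts → −¥6B.
FX purchase ¥78 billion: BoJ balance sheet expands → +¥78B.
OMO sale (to banks) ¥71 billion: BoJ balance sheet contracts → −¥71B.
Net: 58 + 22 − 6 + 78 − 71 = +¥81 billion.

+¥81 billion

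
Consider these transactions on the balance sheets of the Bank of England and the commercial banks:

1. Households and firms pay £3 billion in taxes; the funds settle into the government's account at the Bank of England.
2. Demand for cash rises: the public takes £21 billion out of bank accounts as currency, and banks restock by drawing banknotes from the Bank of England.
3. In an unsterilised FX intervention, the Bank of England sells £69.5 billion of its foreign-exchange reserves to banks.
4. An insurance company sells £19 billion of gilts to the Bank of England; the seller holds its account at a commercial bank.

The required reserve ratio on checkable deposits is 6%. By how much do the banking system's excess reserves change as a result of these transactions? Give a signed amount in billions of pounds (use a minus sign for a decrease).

-£74.2 billion

Government account inflow £3 billion: reserves −£3B, deposits −£3B.
Currency withdrawal £21 billion: reserves −£21B, deposits −£21B.
FX sale £69.5 billion: reserves −£69.5B, deposits 0.
Asset purchase (from non-banks) £19 billion: reserves +£19B, deposits +£19B.
Totals: Δreserves = −£74.5B, Δdeposits = −£5B.
Δrequired reserves = 6% × −£5B = −£0.3B.
Δexcess reserves = Δreserves − Δrequired = −£74.5B − (−£0.3B) = -£74.2 billion.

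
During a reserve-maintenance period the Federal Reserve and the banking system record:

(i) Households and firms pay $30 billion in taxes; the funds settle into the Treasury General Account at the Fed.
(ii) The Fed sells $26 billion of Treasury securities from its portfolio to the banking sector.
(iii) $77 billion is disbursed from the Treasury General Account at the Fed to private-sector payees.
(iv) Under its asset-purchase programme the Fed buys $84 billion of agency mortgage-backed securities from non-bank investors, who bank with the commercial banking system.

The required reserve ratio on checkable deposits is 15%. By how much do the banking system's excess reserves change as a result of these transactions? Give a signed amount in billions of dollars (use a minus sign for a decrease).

+$85.35 billion

Government account inflow $30 billion: reserves −$30B, deposits −$30B.
OMO sale (to banks) $26 billion: reserves −$26B, deposits 0.
Government spending $77 billion: reserves +$77B, deposits +$77B.
Asset purchase (from non-banks) $84 billion: reserves +$84B, deposits +$84B.
Totals: Δreserves = +$105B, Δdeposits = +$131B.
Δrequired reserves = 15% × +$131B = +$19.65B.
Δexcess reserves = Δreserves − Δrequired = +$105B − (+$19.65B) = +$85.35 billion.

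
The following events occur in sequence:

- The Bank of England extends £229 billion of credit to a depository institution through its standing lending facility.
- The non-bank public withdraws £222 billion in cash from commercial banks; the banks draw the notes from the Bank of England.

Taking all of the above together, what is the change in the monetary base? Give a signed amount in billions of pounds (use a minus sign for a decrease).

Bank of England balance sheet:
  Assets:      Loans to banks +£229B
  Liabilities: Bank reserves +£7B, Currency in circulation +£222B
Monetary base = currency + reserves: +£222B + (+£7B) = +£229 billion.

+£229 billion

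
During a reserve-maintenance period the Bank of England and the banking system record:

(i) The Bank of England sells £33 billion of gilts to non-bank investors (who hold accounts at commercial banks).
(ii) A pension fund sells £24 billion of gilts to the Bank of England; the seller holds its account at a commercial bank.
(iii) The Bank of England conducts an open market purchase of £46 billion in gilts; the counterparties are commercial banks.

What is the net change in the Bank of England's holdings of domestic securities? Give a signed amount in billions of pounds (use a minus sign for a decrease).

+£37 billion

Asset sale (to non-banks) £33 billion: securities removed from the Bank of England's portfolio → −£33B.
Asset purchase (from non-banks) £24 billion: securities added to the Bank of England's portfolio → +£24B.
OMO purchase (from banks) £46 billion: securities added to the Bank of England's portfolio → +£46B.
Net: −33 + 24 + 46 = +£37 billion.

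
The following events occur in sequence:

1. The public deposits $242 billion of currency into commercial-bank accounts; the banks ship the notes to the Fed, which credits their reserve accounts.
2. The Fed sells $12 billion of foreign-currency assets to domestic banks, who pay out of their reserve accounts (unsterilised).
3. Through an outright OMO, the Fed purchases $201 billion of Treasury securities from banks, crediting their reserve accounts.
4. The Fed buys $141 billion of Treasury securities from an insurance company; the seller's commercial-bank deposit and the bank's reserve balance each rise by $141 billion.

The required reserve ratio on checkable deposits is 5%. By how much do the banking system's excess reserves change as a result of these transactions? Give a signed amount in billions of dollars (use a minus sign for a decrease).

+$552.85 billion

Currency deposit $242 billion: reserves +$242B, deposits +$242B.
FX sale $12 billion: reserves −$12B, deposits 0.
OMO purchase (from banks) $201 billion: reserves +$201B, deposits 0.
Asset purchase (from non-banks) $141 billion: reserves +$141B, deposits +$141B.
Totals: Δreserves = +$572B, Δdeposits = +$383B.
Δrequired reserves = 5% × +$383B = +$19.15B.
Δexcess reserves = Δreserves − Δrequired = +$572B − (+$19.15B) = +$552.85 billion.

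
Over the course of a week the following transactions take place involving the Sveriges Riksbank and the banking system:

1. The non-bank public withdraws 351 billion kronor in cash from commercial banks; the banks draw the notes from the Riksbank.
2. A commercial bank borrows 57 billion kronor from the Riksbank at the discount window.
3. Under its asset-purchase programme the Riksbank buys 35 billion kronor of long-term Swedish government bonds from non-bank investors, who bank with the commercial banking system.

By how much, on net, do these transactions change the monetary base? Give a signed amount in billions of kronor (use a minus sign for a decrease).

Currency withdrawal 351 billion kronor: just a shift between currency and reserves — both are base money → 0.
Discount-window loan 57 billion kronor: Riksbank balance sheet expands → +57B.
Asset purchase (from non-banks) 35 billion kronor: Riksbank balance sheet expands → +35B.
Net: 0 + 57 + 35 = +92 billion.

+92 billion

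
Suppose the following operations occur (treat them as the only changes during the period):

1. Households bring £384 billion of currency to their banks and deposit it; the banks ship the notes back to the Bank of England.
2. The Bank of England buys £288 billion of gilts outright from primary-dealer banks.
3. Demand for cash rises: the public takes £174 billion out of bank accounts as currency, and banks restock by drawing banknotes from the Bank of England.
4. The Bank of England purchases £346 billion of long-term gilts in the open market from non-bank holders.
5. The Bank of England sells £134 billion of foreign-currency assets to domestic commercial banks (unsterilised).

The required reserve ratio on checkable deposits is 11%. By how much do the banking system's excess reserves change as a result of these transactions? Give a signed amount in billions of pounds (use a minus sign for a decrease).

+£648.84 billion

Currency deposit £384 billion: reserves +£384B, deposits +£384B.
OMO purchase (from banks) £288 billion: reserves +£288B, deposits 0.
Currency withdrawal £174 billion: reserves −£174B, deposits −£174B.
Asset purchase (from non-banks) £346 billion: reserves +£346B, deposits +£346B.
FX sale £134 billion: reserves −£134B, deposits 0.
Totals: Δreserves = +£710B, Δdeposits = +£556B.
Δrequired reserves = 11% × +£556B = +£61.16B.
Δexcess reserves = Δreserves − Δrequired = +£710B − (+£61.16B) = +£648.84 billion.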